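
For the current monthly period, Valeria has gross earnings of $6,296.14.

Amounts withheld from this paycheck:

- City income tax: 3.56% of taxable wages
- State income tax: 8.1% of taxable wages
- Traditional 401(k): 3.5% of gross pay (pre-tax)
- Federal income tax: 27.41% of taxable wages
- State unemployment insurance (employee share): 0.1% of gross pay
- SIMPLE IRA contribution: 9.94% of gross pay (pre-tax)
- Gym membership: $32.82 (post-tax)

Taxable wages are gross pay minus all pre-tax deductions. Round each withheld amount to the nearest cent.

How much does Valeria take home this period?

$3,281.52

Traditional 401(k): $6,296.14 × 0.035 = $220.36
SIMPLE IRA contribution: $6,296.14 × 0.0994 = $625.84
Pre-tax total = $220.36 + $625.84 = $846.20
Taxable wages = $6,296.14 − $846.20 = $5,449.94
City income tax: $5,449.94 × 0.0356 = $194.02
State income tax: $5,449.94 × 0.081 = $441.45
Federal income tax: $5,449.94 × 0.2741 = $1,493.83
State unemployment insurance (employee share): $6,296.14 × 0.001 = $6.30
Gym membership: $32.82
Total deductions = $220.36 + $625.84 + $194.02 + $441.45 + $1,493.83 + $6.30 + $32.82 = $3,014.62
Net pay = $6,296.14 − $3,014.62 = $3,281.52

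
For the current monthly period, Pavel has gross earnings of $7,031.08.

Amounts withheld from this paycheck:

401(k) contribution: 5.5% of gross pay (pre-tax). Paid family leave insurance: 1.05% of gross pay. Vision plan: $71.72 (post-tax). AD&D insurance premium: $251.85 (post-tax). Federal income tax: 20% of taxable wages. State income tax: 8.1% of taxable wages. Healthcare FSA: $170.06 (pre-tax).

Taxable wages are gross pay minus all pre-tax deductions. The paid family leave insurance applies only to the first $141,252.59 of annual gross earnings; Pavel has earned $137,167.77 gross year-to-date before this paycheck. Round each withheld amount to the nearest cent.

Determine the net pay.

Healthcare FSA: $170.06
401(k) contribution: $7,031.08 × 0.055 = $386.71
Pre-tax total = $170.06 + $386.71 = $556.77
Taxable wages = $7,031.08 − $556.77 = $6,474.31
State income tax: $6,474.31 × 0.081 = $524.42
Federal income tax: $6,474.31 × 0.2 = $1,294.86
Paid family leave insurance: only $141,252.59 − $137,167.77 = $4,084.82 of this check is subject → $4,084.82 × 0.0105 = $42.89
Vision plan: $71.72
AD&D insurance premium: $251.85
Total deductions = $170.06 + $386.71 + $524.42 + $1,294.86 + $42.89 + $71.72 + $251.85 = $2,742.51
Net pay = $7,031.08 − $2,742.51 = $4,288.57

$4,288.57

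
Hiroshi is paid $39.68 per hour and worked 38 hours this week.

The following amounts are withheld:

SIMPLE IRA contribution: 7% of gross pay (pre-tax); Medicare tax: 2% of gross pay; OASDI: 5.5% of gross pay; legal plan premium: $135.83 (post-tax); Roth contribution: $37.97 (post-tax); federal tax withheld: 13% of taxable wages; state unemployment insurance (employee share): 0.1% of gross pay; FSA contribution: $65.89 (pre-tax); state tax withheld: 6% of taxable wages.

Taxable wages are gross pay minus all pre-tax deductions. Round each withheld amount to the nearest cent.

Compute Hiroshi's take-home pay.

$794.09

Gross pay: 38 × $39.68 = $1507.84
FSA contribution: $65.89
SIMPLE IRA contribution: $1507.84 × 0.07 = $105.55
Pre-tax total = $65.89 + $105.55 = $171.44
Taxable wages = $1507.84 − $171.44 = $1336.40
Federal tax withheld: $1336.40 × 0.13 = $173.73
State tax withheld: $1336.40 × 0.06 = $80.18
State unemployment insurance (employee share): $1507.84 × 0.001 = $1.51
OASDI: $1507.84 × 0.055 = $82.93
Medicare tax: $1507.84 × 0.02 = $30.16
Legal plan premium: $135.83
Roth contribution: $37.97
Total deductions = $65.89 + $105.55 + $173.73 + $80.18 + $1.51 + $82.93 + $30.16 + $135.83 + $37.97 = $713.75
Net pay = $1507.84 − $713.75 = $794.09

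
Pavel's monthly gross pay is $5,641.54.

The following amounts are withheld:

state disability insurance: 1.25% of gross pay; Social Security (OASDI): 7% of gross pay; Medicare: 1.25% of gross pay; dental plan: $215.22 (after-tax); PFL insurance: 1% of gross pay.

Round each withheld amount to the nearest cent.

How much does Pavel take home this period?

State disability insurance: $5,641.54 × 0.0125 = $70.52
Social Security (OASDI): $5,641.54 × 0.07 = $394.91
Medicare: $5,641.54 × 0.0125 = $70.52
PFL insurance: $5,641.54 × 0.01 = $56.42
Dental plan: $215.22
Total deductions = $70.52 + $394.91 + $70.52 + $56.42 + $215.22 = $807.59
Net pay = $5,641.54 − $807.59 = $4,833.95

$4,833.95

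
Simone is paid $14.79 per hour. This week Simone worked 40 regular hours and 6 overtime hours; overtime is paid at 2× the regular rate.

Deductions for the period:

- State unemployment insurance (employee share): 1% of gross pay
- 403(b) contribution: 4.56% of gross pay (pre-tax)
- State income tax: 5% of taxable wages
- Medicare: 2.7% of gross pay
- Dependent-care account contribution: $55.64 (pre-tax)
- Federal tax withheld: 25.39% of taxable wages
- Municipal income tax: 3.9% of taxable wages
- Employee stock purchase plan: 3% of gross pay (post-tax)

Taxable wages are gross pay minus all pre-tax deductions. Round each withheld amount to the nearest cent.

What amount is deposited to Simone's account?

Regular pay: 40 × $14.79 = $591.60
Overtime pay: 6 × $14.79 × 2 = $177.48
Gross pay = $591.60 + $177.48 = $769.08
403(b) contribution: $769.08 × 0.0456 = $35.07
Dependent-care account contribution: $55.64
Pre-tax total = $35.07 + $55.64 = $90.71
Taxable wages = $769.08 − $90.71 = $678.37
State income tax: $678.37 × 0.05 = $33.92
Municipal income tax: $678.37 × 0.039 = $26.46
Federal tax withheld: $678.37 × 0.2539 = $172.24
State unemployment insurance (employee share): $769.08 × 0.01 = $7.69
Medicare: $769.08 × 0.027 = $20.77
Employee stock purchase plan: $769.08 × 0.03 = $23.07
Total deductions = $35.07 + $55.64 + $33.92 + $26.46 + $172.24 + $7.69 + $20.77 + $23.07 = $374.86
Net pay = $769.08 − $374.86 = $394.22

$394.22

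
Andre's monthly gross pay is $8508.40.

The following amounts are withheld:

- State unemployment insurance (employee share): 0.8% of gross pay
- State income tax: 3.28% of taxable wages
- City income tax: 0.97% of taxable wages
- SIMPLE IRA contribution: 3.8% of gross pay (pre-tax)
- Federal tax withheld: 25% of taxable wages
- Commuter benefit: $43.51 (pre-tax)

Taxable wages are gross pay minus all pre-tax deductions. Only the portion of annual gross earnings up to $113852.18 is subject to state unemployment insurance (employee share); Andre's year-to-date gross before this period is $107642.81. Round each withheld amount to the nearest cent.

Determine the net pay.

SIMPLE IRA contribution: $8508.40 × 0.038 = $323.32
Commuter benefit: $43.51
Pre-tax total = $323.32 + $43.51 = $366.83
Taxable wages = $8508.40 − $366.83 = $8141.57
City income tax: $8141.57 × 0.0097 = $78.97
Federal tax withheld: $8141.57 × 0.25 = $2035.39
State income tax: $8141.57 × 0.0328 = $267.04
State unemployment insurance (employee share): only $113852.18 − $107642.81 = $6209.37 of this check is subject → $6209.37 × 0.008 = $49.67
Total deductions = $323.32 + $43.51 + $78.97 + $2035.39 + $267.04 + $49.67 = $2797.90
Net pay = $8508.40 − $2797.90 = $5710.50

$5710.50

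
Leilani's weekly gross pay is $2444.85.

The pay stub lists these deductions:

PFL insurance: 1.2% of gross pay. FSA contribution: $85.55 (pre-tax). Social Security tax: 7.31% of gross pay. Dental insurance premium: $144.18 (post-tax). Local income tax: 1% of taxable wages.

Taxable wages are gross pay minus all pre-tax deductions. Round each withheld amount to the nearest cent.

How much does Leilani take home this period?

FSA contribution: $85.55
Taxable wages = $2444.85 − $85.55 = $2359.30
Local income tax: $2359.30 × 0.01 = $23.59
Social Security tax: $2444.85 × 0.0731 = $178.72
PFL insurance: $2444.85 × 0.012 = $29.34
Dental insurance premium: $144.18
Total deductions = $85.55 + $23.59 + $178.72 + $29.34 + $144.18 = $461.38
Net pay = $2444.85 − $461.38 = $1983.47

$1983.47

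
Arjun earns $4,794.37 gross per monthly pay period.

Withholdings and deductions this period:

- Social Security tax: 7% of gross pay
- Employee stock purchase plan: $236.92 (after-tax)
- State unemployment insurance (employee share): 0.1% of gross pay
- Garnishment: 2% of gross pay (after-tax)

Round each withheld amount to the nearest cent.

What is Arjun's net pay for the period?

$4,121.16

State unemployment insurance (employee share): $4,794.37 × 0.001 = $4.79
Social Security tax: $4,794.37 × 0.07 = $335.61
Garnishment: $4,794.37 × 0.02 = $95.89
Employee stock purchase plan: $236.92
Total deductions = $4.79 + $335.61 + $95.89 + $236.92 = $673.21
Net pay = $4,794.37 − $673.21 = $4,121.16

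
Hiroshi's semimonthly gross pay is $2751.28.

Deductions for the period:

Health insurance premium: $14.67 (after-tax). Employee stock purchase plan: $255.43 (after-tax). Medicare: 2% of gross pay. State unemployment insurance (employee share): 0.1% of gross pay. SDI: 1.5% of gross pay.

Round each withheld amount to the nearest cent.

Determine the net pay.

SDI: $2751.28 × 0.015 = $41.27
State unemployment insurance (employee share): $2751.28 × 0.001 = $2.75
Medicare: $2751.28 × 0.02 = $55.03
Employee stock purchase plan: $255.43
Health insurance premium: $14.67
Total deductions = $41.27 + $2.75 + $55.03 + $255.43 + $14.67 = $369.15
Net pay = $2751.28 − $369.15 = $2382.13

$2382.13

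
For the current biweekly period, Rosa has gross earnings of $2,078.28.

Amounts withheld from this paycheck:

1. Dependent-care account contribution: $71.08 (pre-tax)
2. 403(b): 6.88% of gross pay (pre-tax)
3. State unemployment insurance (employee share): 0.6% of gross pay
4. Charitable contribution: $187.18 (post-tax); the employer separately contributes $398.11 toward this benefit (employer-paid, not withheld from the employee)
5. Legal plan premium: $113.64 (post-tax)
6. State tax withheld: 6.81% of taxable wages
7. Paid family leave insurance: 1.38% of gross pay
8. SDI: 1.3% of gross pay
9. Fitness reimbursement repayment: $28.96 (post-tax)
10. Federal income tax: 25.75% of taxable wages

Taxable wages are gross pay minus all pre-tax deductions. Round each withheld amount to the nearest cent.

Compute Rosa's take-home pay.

403(b): $2,078.28 × 0.0688 = $142.99
Dependent-care account contribution: $71.08
Pre-tax total = $142.99 + $71.08 = $214.07
Taxable wages = $2,078.28 − $214.07 = $1,864.21
State tax withheld: $1,864.21 × 0.0681 = $126.95
Federal income tax: $1,864.21 × 0.2575 = $480.03
SDI: $2,078.28 × 0.013 = $27.02
State unemployment insurance (employee share): $2,078.28 × 0.006 = $12.47
Paid family leave insurance: $2,078.28 × 0.0138 = $28.68
Legal plan premium: $113.64
Charitable contribution: $187.18
Fitness reimbursement repayment: $28.96
(Employer's $398.11 toward charitable contribution is not withheld from the employee.)
Total deductions = $142.99 + $71.08 + $126.95 + $480.03 + $27.02 + $12.47 + $28.68 + $113.64 + $187.18 + $28.96 = $1,219.00
Net pay = $2,078.28 − $1,219.00 = $859.28

$859.28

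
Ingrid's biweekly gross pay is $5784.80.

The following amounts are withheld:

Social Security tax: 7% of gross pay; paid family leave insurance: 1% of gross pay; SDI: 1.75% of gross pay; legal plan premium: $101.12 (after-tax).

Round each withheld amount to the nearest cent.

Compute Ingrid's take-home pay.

$5119.66

Social Security tax: $5784.80 × 0.07 = $404.94
SDI: $5784.80 × 0.0175 = $101.23
Paid family leave insurance: $5784.80 × 0.01 = $57.85
Legal plan premium: $101.12
Total deductions = $404.94 + $101.23 + $57.85 + $101.12 = $665.14
Net pay = $5784.80 − $665.14 = $5119.66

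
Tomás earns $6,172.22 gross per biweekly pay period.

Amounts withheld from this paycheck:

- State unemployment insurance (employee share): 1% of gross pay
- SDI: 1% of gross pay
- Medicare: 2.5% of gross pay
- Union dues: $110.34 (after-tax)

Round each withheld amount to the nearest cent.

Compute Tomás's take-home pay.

State unemployment insurance (employee share): $6,172.22 × 0.01 = $61.72
Medicare: $6,172.22 × 0.025 = $154.31
SDI: $6,172.22 × 0.01 = $61.72
Union dues: $110.34
Total deductions = $61.72 + $154.31 + $61.72 + $110.34 = $388.09
Net pay = $6,172.22 − $388.09 = $5,784.13

$5,784.13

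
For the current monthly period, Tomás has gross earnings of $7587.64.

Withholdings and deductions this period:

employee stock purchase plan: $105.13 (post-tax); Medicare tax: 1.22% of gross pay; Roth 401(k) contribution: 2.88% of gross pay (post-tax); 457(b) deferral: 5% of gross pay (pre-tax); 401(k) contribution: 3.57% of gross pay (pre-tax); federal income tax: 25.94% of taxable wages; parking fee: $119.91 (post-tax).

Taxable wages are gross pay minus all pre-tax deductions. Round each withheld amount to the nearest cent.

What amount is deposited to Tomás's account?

457(b) deferral: $7587.64 × 0.05 = $379.38
401(k) contribution: $7587.64 × 0.0357 = $270.88
Pre-tax total = $379.38 + $270.88 = $650.26
Taxable wages = $7587.64 − $650.26 = $6937.38
Federal income tax: $6937.38 × 0.2594 = $1799.56
Medicare tax: $7587.64 × 0.0122 = $92.57
Employee stock purchase plan: $105.13
Parking fee: $119.91
Roth 401(k) contribution: $7587.64 × 0.0288 = $218.52
Total deductions = $379.38 + $270.88 + $1799.56 + $92.57 + $105.13 + $119.91 + $218.52 = $2985.95
Net pay = $7587.64 − $2985.95 = $4601.69

$4601.69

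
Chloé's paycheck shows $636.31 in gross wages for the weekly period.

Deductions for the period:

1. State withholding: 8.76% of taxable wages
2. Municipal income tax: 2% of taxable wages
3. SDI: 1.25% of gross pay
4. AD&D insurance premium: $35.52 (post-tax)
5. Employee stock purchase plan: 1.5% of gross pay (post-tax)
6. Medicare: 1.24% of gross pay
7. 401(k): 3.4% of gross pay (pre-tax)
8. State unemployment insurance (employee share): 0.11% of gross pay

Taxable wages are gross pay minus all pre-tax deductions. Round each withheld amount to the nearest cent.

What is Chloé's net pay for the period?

$486.94

401(k): $636.31 × 0.034 = $21.63
Taxable wages = $636.31 − $21.63 = $614.68
State withholding: $614.68 × 0.0876 = $53.85
Municipal income tax: $614.68 × 0.02 = $12.29
State unemployment insurance (employee share): $636.31 × 0.0011 = $0.70
Medicare: $636.31 × 0.0124 = $7.89
SDI: $636.31 × 0.0125 = $7.95
AD&D insurance premium: $35.52
Employee stock purchase plan: $636.31 × 0.015 = $9.54
Total deductions = $21.63 + $53.85 + $12.29 + $0.70 + $7.89 + $7.95 + $35.52 + $9.54 = $149.37
Net pay = $636.31 − $149.37 = $486.94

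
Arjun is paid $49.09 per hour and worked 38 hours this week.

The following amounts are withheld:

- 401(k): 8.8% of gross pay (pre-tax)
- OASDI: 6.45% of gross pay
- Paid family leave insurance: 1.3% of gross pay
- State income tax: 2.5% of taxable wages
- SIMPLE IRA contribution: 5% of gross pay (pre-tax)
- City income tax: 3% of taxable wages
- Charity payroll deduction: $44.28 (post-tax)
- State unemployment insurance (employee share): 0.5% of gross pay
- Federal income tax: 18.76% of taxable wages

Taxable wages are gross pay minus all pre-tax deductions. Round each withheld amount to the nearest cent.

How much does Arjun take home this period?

Gross pay: 38 × $49.09 = $1,865.42
401(k): $1,865.42 × 0.088 = $164.16
SIMPLE IRA contribution: $1,865.42 × 0.05 = $93.27
Pre-tax total = $164.16 + $93.27 = $257.43
Taxable wages = $1,865.42 − $257.43 = $1,607.99
Federal income tax: $1,607.99 × 0.1876 = $301.66
State income tax: $1,607.99 × 0.025 = $40.20
City income tax: $1,607.99 × 0.03 = $48.24
State unemployment insurance (employee share): $1,865.42 × 0.005 = $9.33
Paid family leave insurance: $1,865.42 × 0.013 = $24.25
OASDI: $1,865.42 × 0.0645 = $120.32
Charity payroll deduction: $44.28
Total deductions = $164.16 + $93.27 + $301.66 + $40.20 + $48.24 + $9.33 + $24.25 + $120.32 + $44.28 = $845.71
Net pay = $1,865.42 − $845.71 = $1,019.71

$1,019.71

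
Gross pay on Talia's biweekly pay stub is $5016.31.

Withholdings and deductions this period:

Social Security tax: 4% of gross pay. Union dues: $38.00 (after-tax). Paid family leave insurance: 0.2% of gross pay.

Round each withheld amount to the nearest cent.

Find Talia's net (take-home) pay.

$4767.63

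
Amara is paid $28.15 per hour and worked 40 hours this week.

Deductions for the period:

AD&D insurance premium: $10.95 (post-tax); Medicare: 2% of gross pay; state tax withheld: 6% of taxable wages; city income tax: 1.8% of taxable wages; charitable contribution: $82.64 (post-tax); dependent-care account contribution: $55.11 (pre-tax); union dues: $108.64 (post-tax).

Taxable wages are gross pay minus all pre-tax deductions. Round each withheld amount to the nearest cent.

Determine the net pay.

$762.61

Gross pay: 40 × $28.15 = $1126.00
Dependent-care account contribution: $55.11
Taxable wages = $1126.00 − $55.11 = $1070.89
State tax withheld: $1070.89 × 0.06 = $64.25
City income tax: $1070.89 × 0.018 = $19.28
Medicare: $1126.00 × 0.02 = $22.52
AD&D insurance premium: $10.95
Union dues: $108.64
Charitable contribution: $82.64
Total deductions = $55.11 + $64.25 + $19.28 + $22.52 + $10.95 + $108.64 + $82.64 = $363.39
Net pay = $1126.00 − $363.39 = $762.61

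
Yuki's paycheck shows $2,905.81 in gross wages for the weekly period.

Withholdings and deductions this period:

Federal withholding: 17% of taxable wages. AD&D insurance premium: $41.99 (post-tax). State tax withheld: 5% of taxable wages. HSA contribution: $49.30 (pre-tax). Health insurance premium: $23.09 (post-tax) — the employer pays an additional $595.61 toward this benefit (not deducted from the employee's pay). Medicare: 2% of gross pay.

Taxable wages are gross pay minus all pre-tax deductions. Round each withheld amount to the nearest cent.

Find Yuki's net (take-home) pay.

$2,104.87

HSA contribution: $49.30
Taxable wages = $2,905.81 − $49.30 = $2,856.51
State tax withheld: $2,856.51 × 0.05 = $142.83
Federal withholding: $2,856.51 × 0.17 = $485.61
Medicare: $2,905.81 × 0.02 = $58.12
AD&D insurance premium: $41.99
Health insurance premium: $23.09
(Employer's $595.61 toward health insurance premium is not withheld from the employee.)
Total deductions = $49.30 + $142.83 + $485.61 + $58.12 + $41.99 + $23.09 = $800.94
Net pay = $2,905.81 − $800.94 = $2,104.87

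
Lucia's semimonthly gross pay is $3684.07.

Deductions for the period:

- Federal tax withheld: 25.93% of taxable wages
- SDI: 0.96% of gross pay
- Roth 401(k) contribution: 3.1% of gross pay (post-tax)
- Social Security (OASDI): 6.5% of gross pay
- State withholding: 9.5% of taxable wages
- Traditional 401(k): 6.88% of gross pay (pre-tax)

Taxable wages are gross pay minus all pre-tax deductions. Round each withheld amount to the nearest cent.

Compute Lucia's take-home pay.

Traditional 401(k): $3684.07 × 0.0688 = $253.46
Taxable wages = $3684.07 − $253.46 = $3430.61
State withholding: $3430.61 × 0.095 = $325.91
Federal tax withheld: $3430.61 × 0.2593 = $889.56
SDI: $3684.07 × 0.0096 = $35.37
Social Security (OASDI): $3684.07 × 0.065 = $239.46
Roth 401(k) contribution: $3684.07 × 0.031 = $114.21
Total deductions = $253.46 + $325.91 + $889.56 + $35.37 + $239.46 + $114.21 = $1857.97
Net pay = $3684.07 − $1857.97 = $1826.10

$1826.10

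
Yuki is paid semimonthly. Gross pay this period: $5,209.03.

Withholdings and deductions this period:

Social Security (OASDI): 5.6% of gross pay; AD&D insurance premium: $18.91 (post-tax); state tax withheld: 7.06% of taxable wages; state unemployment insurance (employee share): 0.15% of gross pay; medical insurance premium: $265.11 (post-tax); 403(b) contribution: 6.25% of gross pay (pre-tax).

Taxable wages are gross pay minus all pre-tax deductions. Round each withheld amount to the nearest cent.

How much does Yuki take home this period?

403(b) contribution: $5,209.03 × 0.0625 = $325.56
Taxable wages = $5,209.03 − $325.56 = $4,883.47
State tax withheld: $4,883.47 × 0.0706 = $344.77
Social Security (OASDI): $5,209.03 × 0.056 = $291.71
State unemployment insurance (employee share): $5,209.03 × 0.0015 = $7.81
Medical insurance premium: $265.11
AD&D insurance premium: $18.91
Total deductions = $325.56 + $344.77 + $291.71 + $7.81 + $265.11 + $18.91 = $1,253.87
Net pay = $5,209.03 − $1,253.87 = $3,955.16

$3,955.16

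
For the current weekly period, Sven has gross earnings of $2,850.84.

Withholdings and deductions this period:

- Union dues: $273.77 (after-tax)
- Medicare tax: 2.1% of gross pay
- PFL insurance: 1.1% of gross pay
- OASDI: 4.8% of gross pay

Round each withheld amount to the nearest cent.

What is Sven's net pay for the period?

$2,349.00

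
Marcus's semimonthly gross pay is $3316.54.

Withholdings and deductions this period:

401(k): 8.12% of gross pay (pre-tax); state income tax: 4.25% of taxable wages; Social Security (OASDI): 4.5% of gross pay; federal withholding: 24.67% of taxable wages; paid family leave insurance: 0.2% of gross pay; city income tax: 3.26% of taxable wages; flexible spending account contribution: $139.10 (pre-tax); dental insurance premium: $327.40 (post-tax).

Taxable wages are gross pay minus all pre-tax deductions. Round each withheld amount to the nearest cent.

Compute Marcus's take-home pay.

$1489.02

Flexible spending account contribution: $139.10
401(k): $3316.54 × 0.0812 = $269.30
Pre-tax total = $139.10 + $269.30 = $408.40
Taxable wages = $3316.54 − $408.40 = $2908.14
State income tax: $2908.14 × 0.0425 = $123.60
City income tax: $2908.14 × 0.0326 = $94.81
Federal withholding: $2908.14 × 0.2467 = $717.44
Social Security (OASDI): $3316.54 × 0.045 = $149.24
Paid family leave insurance: $3316.54 × 0.002 = $6.63
Dental insurance premium: $327.40
Total deductions = $139.10 + $269.30 + $123.60 + $94.81 + $717.44 + $149.24 + $6.63 + $327.40 = $1827.52
Net pay = $3316.54 − $1827.52 = $1489.02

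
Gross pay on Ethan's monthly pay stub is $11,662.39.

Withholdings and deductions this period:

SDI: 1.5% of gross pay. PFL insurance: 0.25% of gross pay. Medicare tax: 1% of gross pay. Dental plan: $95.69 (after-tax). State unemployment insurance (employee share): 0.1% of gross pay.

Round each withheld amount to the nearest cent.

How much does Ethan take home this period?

SDI: $11,662.39 × 0.015 = $174.94
Medicare tax: $11,662.39 × 0.01 = $116.62
State unemployment insurance (employee share): $11,662.39 × 0.001 = $11.66
PFL insurance: $11,662.39 × 0.0025 = $29.16
Dental plan: $95.69
Total deductions = $174.94 + $116.62 + $11.66 + $29.16 + $95.69 = $428.07
Net pay = $11,662.39 − $428.07 = $11,234.32

$11,234.32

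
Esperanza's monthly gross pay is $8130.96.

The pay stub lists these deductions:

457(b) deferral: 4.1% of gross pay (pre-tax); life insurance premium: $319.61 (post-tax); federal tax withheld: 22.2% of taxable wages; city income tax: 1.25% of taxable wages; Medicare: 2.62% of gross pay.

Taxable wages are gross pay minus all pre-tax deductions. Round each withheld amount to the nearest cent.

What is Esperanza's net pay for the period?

$5436.42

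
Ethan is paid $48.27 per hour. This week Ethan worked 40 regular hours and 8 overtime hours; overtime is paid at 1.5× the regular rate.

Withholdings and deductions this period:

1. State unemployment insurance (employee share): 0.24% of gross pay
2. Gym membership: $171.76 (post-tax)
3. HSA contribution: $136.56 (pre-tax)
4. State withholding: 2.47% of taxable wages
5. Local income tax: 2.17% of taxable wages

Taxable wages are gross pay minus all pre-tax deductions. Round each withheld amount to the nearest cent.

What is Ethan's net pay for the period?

Regular pay: 40 × $48.27 = $1,930.80
Overtime pay: 8 × $48.27 × 1.5 = $579.24
Gross pay = $1,930.80 + $579.24 = $2,510.04
HSA contribution: $136.56
Taxable wages = $2,510.04 − $136.56 = $2,373.48
Local income tax: $2,373.48 × 0.0217 = $51.50
State withholding: $2,373.48 × 0.0247 = $58.62
State unemployment insurance (employee share): $2,510.04 × 0.0024 = $6.02
Gym membership: $171.76
Total deductions = $136.56 + $51.50 + $58.62 + $6.02 + $171.76 = $424.46
Net pay = $2,510.04 − $424.46 = $2,085.58

$2,085.58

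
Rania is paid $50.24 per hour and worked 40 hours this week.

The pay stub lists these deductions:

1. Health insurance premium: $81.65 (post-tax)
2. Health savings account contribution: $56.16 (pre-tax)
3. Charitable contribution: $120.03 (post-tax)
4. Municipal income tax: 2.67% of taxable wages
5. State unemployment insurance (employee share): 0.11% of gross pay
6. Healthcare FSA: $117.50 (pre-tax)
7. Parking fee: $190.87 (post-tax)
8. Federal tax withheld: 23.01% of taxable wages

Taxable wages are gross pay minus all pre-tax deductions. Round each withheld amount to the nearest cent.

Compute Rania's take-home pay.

$969.71

Gross pay: 40 × $50.24 = $2,009.60
Health savings account contribution: $56.16
Healthcare FSA: $117.50
Pre-tax total = $56.16 + $117.50 = $173.66
Taxable wages = $2,009.60 − $173.66 = $1,835.94
Federal tax withheld: $1,835.94 × 0.2301 = $422.45
Municipal income tax: $1,835.94 × 0.0267 = $49.02
State unemployment insurance (employee share): $2,009.60 × 0.0011 = $2.21
Parking fee: $190.87
Health insurance premium: $81.65
Charitable contribution: $120.03
Total deductions = $56.16 + $117.50 + $422.45 + $49.02 + $2.21 + $190.87 + $81.65 + $120.03 = $1,039.89
Net pay = $2,009.60 − $1,039.89 = $969.71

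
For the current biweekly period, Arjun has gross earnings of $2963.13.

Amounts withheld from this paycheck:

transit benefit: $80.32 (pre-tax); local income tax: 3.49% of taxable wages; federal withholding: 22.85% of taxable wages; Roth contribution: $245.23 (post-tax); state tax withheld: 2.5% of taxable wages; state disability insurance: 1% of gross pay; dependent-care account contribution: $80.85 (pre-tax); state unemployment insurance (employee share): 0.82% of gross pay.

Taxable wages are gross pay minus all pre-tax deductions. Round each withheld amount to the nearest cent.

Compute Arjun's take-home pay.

$1694.71

Dependent-care account contribution: $80.85
Transit benefit: $80.32
Pre-tax total = $80.85 + $80.32 = $161.17
Taxable wages = $2963.13 − $161.17 = $2801.96
Local income tax: $2801.96 × 0.0349 = $97.79
State tax withheld: $2801.96 × 0.025 = $70.05
Federal withholding: $2801.96 × 0.2285 = $640.25
State disability insurance: $2963.13 × 0.01 = $29.63
State unemployment insurance (employee share): $2963.13 × 0.0082 = $24.30
Roth contribution: $245.23
Total deductions = $80.85 + $80.32 + $97.79 + $70.05 + $640.25 + $29.63 + $24.30 + $245.23 = $1268.42
Net pay = $2963.13 − $1268.42 = $1694.71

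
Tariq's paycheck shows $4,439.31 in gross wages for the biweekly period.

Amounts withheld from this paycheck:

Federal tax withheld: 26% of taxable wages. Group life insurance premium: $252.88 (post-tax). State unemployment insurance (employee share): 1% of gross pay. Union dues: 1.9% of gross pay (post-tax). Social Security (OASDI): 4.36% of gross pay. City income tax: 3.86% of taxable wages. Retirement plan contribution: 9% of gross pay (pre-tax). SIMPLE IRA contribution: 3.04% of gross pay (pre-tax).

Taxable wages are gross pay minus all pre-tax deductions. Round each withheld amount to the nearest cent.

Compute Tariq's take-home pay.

$2,163.66

SIMPLE IRA contribution: $4,439.31 × 0.0304 = $134.96
Retirement plan contribution: $4,439.31 × 0.09 = $399.54
Pre-tax total = $134.96 + $399.54 = $534.50
Taxable wages = $4,439.31 − $534.50 = $3,904.81
Federal tax withheld: $3,904.81 × 0.26 = $1,015.25
City income tax: $3,904.81 × 0.0386 = $150.73
Social Security (OASDI): $4,439.31 × 0.0436 = $193.55
State unemployment insurance (employee share): $4,439.31 × 0.01 = $44.39
Union dues: $4,439.31 × 0.019 = $84.35
Group life insurance premium: $252.88
Total deductions = $134.96 + $399.54 + $1,015.25 + $150.73 + $193.55 + $44.39 + $84.35 + $252.88 = $2,275.65
Net pay = $4,439.31 − $2,275.65 = $2,163.66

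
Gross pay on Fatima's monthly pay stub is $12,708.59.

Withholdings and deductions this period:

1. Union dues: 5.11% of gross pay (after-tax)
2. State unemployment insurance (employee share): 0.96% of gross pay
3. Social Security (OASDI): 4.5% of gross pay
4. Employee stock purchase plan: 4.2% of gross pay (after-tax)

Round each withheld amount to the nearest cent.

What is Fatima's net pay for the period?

State unemployment insurance (employee share): $12,708.59 × 0.0096 = $122.00
Social Security (OASDI): $12,708.59 × 0.045 = $571.89
Union dues: $12,708.59 × 0.0511 = $649.41
Employee stock purchase plan: $12,708.59 × 0.042 = $533.76
Total deductions = $122.00 + $571.89 + $649.41 + $533.76 = $1,877.06
Net pay = $12,708.59 − $1,877.06 = $10,831.53

$10,831.53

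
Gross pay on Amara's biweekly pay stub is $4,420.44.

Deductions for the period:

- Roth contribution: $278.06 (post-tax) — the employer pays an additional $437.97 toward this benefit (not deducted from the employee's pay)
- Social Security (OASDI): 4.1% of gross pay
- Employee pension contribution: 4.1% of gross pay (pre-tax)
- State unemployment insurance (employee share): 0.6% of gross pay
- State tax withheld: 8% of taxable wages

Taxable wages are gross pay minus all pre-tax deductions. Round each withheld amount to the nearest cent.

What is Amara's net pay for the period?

$3,414.24

Employee pension contribution: $4,420.44 × 0.041 = $181.24
Taxable wages = $4,420.44 − $181.24 = $4,239.20
State tax withheld: $4,239.20 × 0.08 = $339.14
State unemployment insurance (employee share): $4,420.44 × 0.006 = $26.52
Social Security (OASDI): $4,420.44 × 0.041 = $181.24
Roth contribution: $278.06
(Employer's $437.97 toward Roth contribution is not withheld from the employee.)
Total deductions = $181.24 + $339.14 + $26.52 + $181.24 + $278.06 = $1,006.20
Net pay = $4,420.44 − $1,006.20 = $3,414.24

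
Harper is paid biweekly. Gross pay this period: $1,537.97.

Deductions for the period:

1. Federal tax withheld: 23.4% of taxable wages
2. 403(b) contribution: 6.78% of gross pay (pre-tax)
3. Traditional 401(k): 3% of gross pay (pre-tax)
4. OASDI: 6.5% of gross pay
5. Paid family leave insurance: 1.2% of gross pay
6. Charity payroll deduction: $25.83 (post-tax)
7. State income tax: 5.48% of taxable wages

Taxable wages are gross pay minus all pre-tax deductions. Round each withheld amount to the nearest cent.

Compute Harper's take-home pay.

$842.57

403(b) contribution: $1,537.97 × 0.0678 = $104.27
Traditional 401(k): $1,537.97 × 0.03 = $46.14
Pre-tax total = $104.27 + $46.14 = $150.41
Taxable wages = $1,537.97 − $150.41 = $1,387.56
State income tax: $1,387.56 × 0.0548 = $76.04
Federal tax withheld: $1,387.56 × 0.234 = $324.69
Paid family leave insurance: $1,537.97 × 0.012 = $18.46
OASDI: $1,537.97 × 0.065 = $99.97
Charity payroll deduction: $25.83
Total deductions = $104.27 + $46.14 + $76.04 + $324.69 + $18.46 + $99.97 + $25.83 = $695.40
Net pay = $1,537.97 − $695.40 = $842.57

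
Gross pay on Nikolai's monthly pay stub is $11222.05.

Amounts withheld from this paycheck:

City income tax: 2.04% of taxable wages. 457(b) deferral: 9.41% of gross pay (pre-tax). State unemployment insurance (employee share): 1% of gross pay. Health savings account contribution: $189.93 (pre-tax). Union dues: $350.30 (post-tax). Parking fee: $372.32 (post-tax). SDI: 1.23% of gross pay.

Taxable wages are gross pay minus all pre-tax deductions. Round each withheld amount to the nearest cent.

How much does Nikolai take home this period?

457(b) deferral: $11222.05 × 0.0941 = $1055.99
Health savings account contribution: $189.93
Pre-tax total = $1055.99 + $189.93 = $1245.92
Taxable wages = $11222.05 − $1245.92 = $9976.13
City income tax: $9976.13 × 0.0204 = $203.51
SDI: $11222.05 × 0.0123 = $138.03
State unemployment insurance (employee share): $11222.05 × 0.01 = $112.22
Union dues: $350.30
Parking fee: $372.32
Total deductions = $1055.99 + $189.93 + $203.51 + $138.03 + $112.22 + $350.30 + $372.32 = $2422.30
Net pay = $11222.05 − $2422.30 = $8799.75

$8799.75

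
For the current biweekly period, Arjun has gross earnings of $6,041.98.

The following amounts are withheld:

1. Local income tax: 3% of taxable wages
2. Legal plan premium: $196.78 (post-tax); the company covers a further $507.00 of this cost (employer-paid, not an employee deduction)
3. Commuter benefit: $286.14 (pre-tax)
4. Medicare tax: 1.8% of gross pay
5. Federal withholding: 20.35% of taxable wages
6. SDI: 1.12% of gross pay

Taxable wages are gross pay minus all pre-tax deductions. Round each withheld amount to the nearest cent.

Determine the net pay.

$4,038.64

Commuter benefit: $286.14
Taxable wages = $6,041.98 − $286.14 = $5,755.84
Local income tax: $5,755.84 × 0.03 = $172.68
Federal withholding: $5,755.84 × 0.2035 = $1,171.31
SDI: $6,041.98 × 0.0112 = $67.67
Medicare tax: $6,041.98 × 0.018 = $108.76
Legal plan premium: $196.78
(Employer's $507.00 toward legal plan premium is not withheld from the employee.)
Total deductions = $286.14 + $172.68 + $1,171.31 + $67.67 + $108.76 + $196.78 = $2,003.34
Net pay = $6,041.98 − $2,003.34 = $4,038.64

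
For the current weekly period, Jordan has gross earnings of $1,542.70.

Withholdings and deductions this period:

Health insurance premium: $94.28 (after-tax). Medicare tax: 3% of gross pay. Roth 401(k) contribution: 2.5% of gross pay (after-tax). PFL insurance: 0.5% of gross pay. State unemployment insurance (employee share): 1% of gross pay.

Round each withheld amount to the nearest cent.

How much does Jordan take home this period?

$1,340.43

PFL insurance: $1,542.70 × 0.005 = $7.71
State unemployment insurance (employee share): $1,542.70 × 0.01 = $15.43
Medicare tax: $1,542.70 × 0.03 = $46.28
Health insurance premium: $94.28
Roth 401(k) contribution: $1,542.70 × 0.025 = $38.57
Total deductions = $7.71 + $15.43 + $46.28 + $94.28 + $38.57 = $202.27
Net pay = $1,542.70 − $202.27 = $1,340.43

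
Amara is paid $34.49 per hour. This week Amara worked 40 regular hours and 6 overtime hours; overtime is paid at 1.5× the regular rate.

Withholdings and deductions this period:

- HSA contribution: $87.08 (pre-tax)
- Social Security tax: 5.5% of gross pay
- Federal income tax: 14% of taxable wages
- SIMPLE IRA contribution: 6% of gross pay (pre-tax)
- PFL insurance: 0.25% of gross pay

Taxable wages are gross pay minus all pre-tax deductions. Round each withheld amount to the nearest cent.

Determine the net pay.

Regular pay: 40 × $34.49 = $1,379.60
Overtime pay: 6 × $34.49 × 1.5 = $310.41
Gross pay = $1,379.60 + $310.41 = $1,690.01
SIMPLE IRA contribution: $1,690.01 × 0.06 = $101.40
HSA contribution: $87.08
Pre-tax total = $101.40 + $87.08 = $188.48
Taxable wages = $1,690.01 − $188.48 = $1,501.53
Federal income tax: $1,501.53 × 0.14 = $210.21
PFL insurance: $1,690.01 × 0.0025 = $4.23
Social Security tax: $1,690.01 × 0.055 = $92.95
Total deductions = $101.40 + $87.08 + $210.21 + $4.23 + $92.95 = $495.87
Net pay = $1,690.01 − $495.87 = $1,194.14

$1,194.14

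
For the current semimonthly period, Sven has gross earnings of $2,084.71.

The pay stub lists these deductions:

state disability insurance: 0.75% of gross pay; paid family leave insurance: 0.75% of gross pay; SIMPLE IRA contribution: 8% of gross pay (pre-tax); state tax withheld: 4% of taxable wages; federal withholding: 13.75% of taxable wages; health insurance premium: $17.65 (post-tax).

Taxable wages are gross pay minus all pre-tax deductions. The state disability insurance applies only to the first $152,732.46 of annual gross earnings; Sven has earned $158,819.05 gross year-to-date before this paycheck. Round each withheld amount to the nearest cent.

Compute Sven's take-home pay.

$1,544.20

SIMPLE IRA contribution: $2,084.71 × 0.08 = $166.78
Taxable wages = $2,084.71 − $166.78 = $1,917.93
Federal withholding: $1,917.93 × 0.1375 = $263.72
State tax withheld: $1,917.93 × 0.04 = $76.72
State disability insurance: annual cap $152,732.46 already reached (YTD $158,819.05), so $0.00
Paid family leave insurance: $2,084.71 × 0.0075 = $15.64
Health insurance premium: $17.65
Total deductions = $166.78 + $263.72 + $76.72 + $0.00 + $15.64 + $17.65 = $540.51
Net pay = $2,084.71 − $540.51 = $1,544.20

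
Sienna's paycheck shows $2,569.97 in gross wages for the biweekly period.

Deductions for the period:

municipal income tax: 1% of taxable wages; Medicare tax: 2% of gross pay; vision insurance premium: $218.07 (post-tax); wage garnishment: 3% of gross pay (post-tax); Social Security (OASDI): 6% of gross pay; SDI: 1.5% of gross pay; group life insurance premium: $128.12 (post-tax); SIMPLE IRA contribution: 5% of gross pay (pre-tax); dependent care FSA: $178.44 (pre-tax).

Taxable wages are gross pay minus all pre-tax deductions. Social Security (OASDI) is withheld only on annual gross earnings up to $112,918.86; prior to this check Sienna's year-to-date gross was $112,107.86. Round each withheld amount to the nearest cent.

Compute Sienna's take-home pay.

$1,678.50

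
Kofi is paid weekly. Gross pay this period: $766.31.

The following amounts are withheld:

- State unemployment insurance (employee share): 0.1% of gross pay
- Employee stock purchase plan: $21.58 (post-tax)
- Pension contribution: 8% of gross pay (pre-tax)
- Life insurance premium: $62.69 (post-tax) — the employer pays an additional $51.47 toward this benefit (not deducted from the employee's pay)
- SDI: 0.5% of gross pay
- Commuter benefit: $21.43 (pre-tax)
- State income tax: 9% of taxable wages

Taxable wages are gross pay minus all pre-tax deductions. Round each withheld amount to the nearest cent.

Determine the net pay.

$533.19

Commuter benefit: $21.43
Pension contribution: $766.31 × 0.08 = $61.30
Pre-tax total = $21.43 + $61.30 = $82.73
Taxable wages = $766.31 − $82.73 = $683.58
State income tax: $683.58 × 0.09 = $61.52
SDI: $766.31 × 0.005 = $3.83
State unemployment insurance (employee share): $766.31 × 0.001 = $0.77
Employee stock purchase plan: $21.58
Life insurance premium: $62.69
(Employer's $51.47 toward life insurance premium is not withheld from the employee.)
Total deductions = $21.43 + $61.30 + $61.52 + $3.83 + $0.77 + $21.58 + $62.69 = $233.12
Net pay = $766.31 − $233.12 = $533.19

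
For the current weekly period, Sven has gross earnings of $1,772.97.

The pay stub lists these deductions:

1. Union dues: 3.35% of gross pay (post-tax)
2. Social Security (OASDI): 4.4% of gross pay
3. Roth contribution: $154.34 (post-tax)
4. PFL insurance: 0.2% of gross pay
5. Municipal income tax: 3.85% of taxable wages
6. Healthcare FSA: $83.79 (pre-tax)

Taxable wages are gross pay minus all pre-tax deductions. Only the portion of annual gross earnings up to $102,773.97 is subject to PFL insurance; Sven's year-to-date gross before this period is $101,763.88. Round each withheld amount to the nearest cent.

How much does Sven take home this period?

Healthcare FSA: $83.79
Taxable wages = $1,772.97 − $83.79 = $1,689.18
Municipal income tax: $1,689.18 × 0.0385 = $65.03
PFL insurance: only $102,773.97 − $101,763.88 = $1,010.09 of this check is subject → $1,010.09 × 0.002 = $2.02
Social Security (OASDI): $1,772.97 × 0.044 = $78.01
Union dues: $1,772.97 × 0.0335 = $59.39
Roth contribution: $154.34
Total deductions = $83.79 + $65.03 + $2.02 + $78.01 + $59.39 + $154.34 = $442.58
Net pay = $1,772.97 − $442.58 = $1,330.39

$1,330.39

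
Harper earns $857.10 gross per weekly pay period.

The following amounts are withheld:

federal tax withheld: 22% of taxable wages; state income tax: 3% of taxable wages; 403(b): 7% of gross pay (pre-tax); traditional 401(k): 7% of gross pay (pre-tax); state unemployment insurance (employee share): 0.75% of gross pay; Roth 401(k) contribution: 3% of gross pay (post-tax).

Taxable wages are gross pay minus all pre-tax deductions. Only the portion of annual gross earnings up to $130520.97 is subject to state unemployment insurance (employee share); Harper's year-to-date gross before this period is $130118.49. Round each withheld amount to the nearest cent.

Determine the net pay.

$524.10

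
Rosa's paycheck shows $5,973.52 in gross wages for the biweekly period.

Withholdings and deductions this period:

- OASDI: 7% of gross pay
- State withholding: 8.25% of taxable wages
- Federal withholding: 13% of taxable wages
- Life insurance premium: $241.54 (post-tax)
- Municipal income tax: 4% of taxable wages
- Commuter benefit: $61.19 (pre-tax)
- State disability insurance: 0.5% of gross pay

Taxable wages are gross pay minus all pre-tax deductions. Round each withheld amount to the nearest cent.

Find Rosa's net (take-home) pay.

Commuter benefit: $61.19
Taxable wages = $5,973.52 − $61.19 = $5,912.33
Municipal income tax: $5,912.33 × 0.04 = $236.49
Federal withholding: $5,912.33 × 0.13 = $768.60
State withholding: $5,912.33 × 0.0825 = $487.77
OASDI: $5,973.52 × 0.07 = $418.15
State disability insurance: $5,973.52 × 0.005 = $29.87
Life insurance premium: $241.54
Total deductions = $61.19 + $236.49 + $768.60 + $487.77 + $418.15 + $29.87 + $241.54 = $2,243.61
Net pay = $5,973.52 − $2,243.61 = $3,729.91

$3,729.91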